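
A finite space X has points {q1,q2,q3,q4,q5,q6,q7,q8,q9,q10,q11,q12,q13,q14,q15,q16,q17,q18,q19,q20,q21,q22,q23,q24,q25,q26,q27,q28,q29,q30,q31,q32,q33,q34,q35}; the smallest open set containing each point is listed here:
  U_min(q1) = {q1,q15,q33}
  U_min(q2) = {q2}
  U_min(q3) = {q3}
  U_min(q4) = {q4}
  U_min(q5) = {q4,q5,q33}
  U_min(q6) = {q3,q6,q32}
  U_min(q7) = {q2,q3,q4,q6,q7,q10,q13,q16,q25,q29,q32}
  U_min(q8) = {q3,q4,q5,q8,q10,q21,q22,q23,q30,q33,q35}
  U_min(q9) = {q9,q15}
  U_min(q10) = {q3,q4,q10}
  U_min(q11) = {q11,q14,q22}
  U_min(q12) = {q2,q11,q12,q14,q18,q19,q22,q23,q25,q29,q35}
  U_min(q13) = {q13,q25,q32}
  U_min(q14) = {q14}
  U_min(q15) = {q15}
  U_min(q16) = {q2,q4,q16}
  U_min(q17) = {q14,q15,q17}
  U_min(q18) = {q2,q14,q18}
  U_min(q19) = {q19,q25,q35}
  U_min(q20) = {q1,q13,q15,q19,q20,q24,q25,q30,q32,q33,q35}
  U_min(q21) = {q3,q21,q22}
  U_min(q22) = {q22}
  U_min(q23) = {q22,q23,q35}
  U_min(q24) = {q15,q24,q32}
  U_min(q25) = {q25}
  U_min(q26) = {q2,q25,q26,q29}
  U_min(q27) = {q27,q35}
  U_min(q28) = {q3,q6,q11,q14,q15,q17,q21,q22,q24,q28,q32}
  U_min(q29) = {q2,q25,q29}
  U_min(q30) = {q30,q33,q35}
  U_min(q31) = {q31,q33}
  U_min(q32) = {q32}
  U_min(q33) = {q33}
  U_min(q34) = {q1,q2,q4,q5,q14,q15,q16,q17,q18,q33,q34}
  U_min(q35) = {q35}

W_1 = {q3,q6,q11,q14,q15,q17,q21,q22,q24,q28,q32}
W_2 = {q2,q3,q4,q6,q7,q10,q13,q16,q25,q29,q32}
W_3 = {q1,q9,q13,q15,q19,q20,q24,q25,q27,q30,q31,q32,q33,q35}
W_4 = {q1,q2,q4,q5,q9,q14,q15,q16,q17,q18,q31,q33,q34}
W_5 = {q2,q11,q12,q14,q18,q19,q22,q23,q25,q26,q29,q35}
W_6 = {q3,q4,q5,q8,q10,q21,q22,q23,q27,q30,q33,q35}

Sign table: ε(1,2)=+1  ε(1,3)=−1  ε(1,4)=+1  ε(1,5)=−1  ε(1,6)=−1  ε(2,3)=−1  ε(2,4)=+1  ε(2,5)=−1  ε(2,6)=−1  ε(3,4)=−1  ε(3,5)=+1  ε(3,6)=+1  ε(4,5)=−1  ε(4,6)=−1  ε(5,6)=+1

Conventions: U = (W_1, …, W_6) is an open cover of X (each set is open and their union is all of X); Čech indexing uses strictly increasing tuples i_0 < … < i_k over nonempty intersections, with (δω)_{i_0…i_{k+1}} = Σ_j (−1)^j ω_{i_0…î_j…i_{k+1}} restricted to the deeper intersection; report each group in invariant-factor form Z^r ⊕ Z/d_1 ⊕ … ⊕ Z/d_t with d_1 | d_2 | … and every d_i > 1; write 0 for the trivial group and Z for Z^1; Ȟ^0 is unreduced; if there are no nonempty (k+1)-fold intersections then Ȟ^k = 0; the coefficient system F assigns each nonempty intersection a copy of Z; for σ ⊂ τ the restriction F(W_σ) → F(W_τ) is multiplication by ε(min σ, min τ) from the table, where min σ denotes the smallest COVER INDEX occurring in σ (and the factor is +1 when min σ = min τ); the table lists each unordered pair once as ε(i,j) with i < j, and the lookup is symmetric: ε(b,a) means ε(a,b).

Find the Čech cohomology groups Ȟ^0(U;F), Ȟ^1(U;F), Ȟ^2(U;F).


Ȟ^0 = Z,  Ȟ^1 = 0,  Ȟ^2 = Z/2

nerve of the cover:
  W12={q3,q6,q32} W13={q15,q24,q32} W14={q14,q15,q17} W15={q11,q14,q22} W16={q3,q21,q22} W23={q13,q25,q32} W24={q2,q4,q16} W25={q2,q25,q29} W26={q3,q4,q10} W34={q1,q9,q15,q31,q33} W35={q19,q25,q35} W36={q27,q30,q33,q35} W45={q2,q14,q18} W46={q4,q5,q33} W56={q22,q23,q35}
  W123={q32} W126={q3} W134={q15} W145={q14} W156={q22} W235={q25} W245={q2} W246={q4} W346={q33} W356={q35}
C dims 6,15,10; δ0: rk 5, SNF 1^5; δ1: rk 10, SNF 1^9·2
Ȟ^0 = (6 − 5) − 0 = 1, so Ȟ^0 ≅ Z
Ȟ^1 = (15 − 10) − 5 = 0, so Ȟ^1 ≅ 0
Ȟ^2 = (10 − 0) − 10 = 0 plus torsion [2], so Ȟ^2 ≅ Z/2


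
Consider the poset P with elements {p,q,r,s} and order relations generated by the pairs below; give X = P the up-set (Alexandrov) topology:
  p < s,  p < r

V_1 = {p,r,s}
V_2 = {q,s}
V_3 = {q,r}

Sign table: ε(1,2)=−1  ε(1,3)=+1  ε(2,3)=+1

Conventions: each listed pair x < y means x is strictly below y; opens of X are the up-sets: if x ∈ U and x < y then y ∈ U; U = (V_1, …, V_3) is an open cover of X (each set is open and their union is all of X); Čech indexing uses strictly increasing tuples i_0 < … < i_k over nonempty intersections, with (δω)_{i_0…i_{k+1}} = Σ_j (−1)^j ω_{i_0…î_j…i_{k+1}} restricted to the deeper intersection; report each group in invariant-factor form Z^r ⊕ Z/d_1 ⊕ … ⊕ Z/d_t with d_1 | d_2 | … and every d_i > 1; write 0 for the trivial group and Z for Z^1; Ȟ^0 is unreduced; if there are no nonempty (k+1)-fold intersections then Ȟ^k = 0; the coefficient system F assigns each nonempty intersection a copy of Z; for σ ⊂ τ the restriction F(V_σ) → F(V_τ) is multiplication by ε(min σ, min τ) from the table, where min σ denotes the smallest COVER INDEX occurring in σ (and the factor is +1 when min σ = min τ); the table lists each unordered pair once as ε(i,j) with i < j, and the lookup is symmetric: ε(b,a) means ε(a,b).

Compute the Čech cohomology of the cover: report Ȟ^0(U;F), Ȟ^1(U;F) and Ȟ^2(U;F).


nonempty overlaps:
  V12={s} V13={r} V23={q}
C dims 3,3; δ0: rk 3, SNF 1^2·2
degree 0: 3−3−0 = 0 → Ȟ^0 ≅ 0
degree 1: 3−0−3 = 0 plus torsion [2] → Ȟ^1 ≅ Z/2
degree 2: 0−0−0 = 0 → Ȟ^2 ≅ 0

Ȟ^0(U;F) ≅ 0; Ȟ^1(U;F) ≅ Z/2; Ȟ^2(U;F) ≅ 0


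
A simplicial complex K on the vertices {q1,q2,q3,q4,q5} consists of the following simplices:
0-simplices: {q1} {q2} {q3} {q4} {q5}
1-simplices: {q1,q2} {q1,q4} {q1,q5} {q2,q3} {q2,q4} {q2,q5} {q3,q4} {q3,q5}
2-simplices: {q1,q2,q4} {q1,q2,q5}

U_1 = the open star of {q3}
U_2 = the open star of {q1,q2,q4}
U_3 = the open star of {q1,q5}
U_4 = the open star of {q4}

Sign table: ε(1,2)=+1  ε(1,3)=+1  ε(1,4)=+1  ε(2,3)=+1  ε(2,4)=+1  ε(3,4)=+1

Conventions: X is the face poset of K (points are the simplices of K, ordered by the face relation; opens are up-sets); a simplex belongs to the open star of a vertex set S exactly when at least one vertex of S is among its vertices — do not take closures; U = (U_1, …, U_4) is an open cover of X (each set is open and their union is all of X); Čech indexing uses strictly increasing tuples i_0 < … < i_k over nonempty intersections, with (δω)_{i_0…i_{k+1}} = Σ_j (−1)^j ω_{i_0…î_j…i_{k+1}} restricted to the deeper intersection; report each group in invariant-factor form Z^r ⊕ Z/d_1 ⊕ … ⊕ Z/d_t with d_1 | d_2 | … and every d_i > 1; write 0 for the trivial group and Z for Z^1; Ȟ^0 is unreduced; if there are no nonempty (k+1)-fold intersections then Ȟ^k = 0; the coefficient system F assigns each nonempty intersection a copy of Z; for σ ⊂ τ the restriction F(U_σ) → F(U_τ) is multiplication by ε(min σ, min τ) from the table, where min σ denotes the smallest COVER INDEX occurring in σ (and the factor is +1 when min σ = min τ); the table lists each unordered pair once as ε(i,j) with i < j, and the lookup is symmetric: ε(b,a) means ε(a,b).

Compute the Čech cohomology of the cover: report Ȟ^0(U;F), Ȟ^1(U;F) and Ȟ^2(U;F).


Ȟ^0 = Z,  Ȟ^1 = Z,  Ȟ^2 = 0

nerve simplices:
  U1={{q3},{q2,q3},{q3,q4},{q3,q5}} U2={{q1},{q2},{q4},{q1,q2},{q1,q4},{q1,q5},{q2,q3},{q2,q4},{q2,q5},{q3,q4},{q1,q2,q4},{q1,q2,q5}} U3={{q1},{q5},{q1,q2},{q1,q4},{q1,q5},{q2,q5},{q3,q5},{q1,q2,q4},{q1,q2,q5}} U4={{q4},{q1,q4},{q2,q4},{q3,q4},{q1,q2,q4}}
  U12={{q2,q3},{q3,q4}} U13={{q3,q5}} U14={{q3,q4}} U23={{q1},{q1,q2},{q1,q4},{q1,q5},{q2,q5},{q1,q2,q4},{q1,q2,q5}} U24={{q4},{q1,q4},{q2,q4},{q3,q4},{q1,q2,q4}} U34={{q1,q4},{q1,q2,q4}}
  U124={{q3,q4}} U234={{q1,q4},{q1,q2,q4}}
C dims 4,6,2; δ0: rk 3, SNF 1^3; δ1: rk 2, SNF 1^2
degree 0: 4−3−0 = 1 → Ȟ^0 ≅ Z
degree 1: 6−2−3 = 1 → Ȟ^1 ≅ Z
degree 2: 2−0−2 = 0 → Ȟ^2 ≅ 0


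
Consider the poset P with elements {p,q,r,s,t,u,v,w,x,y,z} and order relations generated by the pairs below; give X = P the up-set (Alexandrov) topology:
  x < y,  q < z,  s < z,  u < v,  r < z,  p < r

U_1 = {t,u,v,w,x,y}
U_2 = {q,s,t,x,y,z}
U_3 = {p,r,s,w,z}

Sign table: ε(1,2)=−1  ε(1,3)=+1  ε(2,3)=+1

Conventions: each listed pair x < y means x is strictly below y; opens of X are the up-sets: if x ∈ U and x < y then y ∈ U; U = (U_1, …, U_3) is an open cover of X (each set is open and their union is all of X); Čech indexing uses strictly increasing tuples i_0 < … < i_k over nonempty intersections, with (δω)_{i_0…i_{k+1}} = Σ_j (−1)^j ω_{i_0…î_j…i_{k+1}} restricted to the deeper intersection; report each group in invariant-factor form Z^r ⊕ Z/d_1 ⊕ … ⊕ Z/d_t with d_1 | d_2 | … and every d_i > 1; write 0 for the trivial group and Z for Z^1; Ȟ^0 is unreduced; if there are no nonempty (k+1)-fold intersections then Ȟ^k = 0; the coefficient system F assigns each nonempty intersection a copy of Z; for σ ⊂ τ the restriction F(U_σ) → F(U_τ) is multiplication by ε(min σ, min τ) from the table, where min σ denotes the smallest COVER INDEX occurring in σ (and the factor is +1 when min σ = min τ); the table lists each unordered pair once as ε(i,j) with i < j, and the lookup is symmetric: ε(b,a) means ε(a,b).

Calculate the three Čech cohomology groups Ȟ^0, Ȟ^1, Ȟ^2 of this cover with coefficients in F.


intersection data:
  U12={t,x,y} U13={w} U23={s,z}
C dims 3,3; δ0: rk 3, SNF 1^2·2
Ȟ^0 = (3 − 3) − 0 = 0, so Ȟ^0 ≅ 0
Ȟ^1 = (3 − 0) − 3 = 0 plus torsion [2], so Ȟ^1 ≅ Z/2
Ȟ^2 = (0 − 0) − 0 = 0, so Ȟ^2 ≅ 0

Ȟ^0 ≅ 0, Ȟ^1 ≅ Z/2, Ȟ^2 ≅ 0


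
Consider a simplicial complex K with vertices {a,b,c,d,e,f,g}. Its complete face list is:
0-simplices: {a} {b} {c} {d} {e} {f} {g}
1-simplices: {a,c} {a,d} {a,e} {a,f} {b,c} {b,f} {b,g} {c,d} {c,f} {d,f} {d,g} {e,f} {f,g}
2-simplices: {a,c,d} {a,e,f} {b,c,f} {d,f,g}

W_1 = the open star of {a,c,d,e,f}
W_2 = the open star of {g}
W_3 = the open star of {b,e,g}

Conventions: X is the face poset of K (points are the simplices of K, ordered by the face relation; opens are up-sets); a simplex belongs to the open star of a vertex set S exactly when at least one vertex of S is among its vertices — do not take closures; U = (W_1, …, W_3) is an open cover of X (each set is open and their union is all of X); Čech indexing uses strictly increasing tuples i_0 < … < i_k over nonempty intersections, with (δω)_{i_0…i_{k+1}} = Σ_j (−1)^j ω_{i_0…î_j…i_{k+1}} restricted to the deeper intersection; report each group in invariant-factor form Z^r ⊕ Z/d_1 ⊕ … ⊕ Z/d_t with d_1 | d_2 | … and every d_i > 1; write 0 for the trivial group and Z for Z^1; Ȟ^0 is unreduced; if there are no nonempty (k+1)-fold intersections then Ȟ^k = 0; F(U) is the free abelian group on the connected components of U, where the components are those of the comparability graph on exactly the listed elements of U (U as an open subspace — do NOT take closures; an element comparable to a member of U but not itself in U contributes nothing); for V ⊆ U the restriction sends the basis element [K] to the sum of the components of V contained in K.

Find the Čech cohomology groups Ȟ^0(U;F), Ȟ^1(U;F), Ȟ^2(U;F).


nonempty intersections:
  W1={{a},{c},{d},{e},{f},{a,c},{a,d},{a,e},{a,f},{b,c},{b,f},{c,d},{c,f},{d,f},{d,g},{e,f},{f,g},{a,c,d},{a,e,f},{b,c,f},{d,f,g}} W2={{g},{b,g},{d,g},{f,g},{d,f,g}} W3={{b},{e},{g},{a,e},{b,c},{b,f},{b,g},{d,g},{e,f},{f,g},{a,e,f},{b,c,f},{d,f,g}}
  W12={{d,g},{f,g},{d,f,g}} W13={{e},{a,e},{b,c},{b,f},{d,g},{e,f},{f,g},{a,e,f},{b,c,f},{d,f,g}} W23={{g},{b,g},{d,g},{f,g},{d,f,g}}
  W123={{d,g},{f,g},{d,f,g}}
components per intersection:
  W1: {{a},{c},{d},{e},{f},{a,c},{a,d},{a,e},{a,f},{b,c},{b,f},{c,d},{c,f},{d,f},{d,g},{e,f},{f,g},{a,c,d},{a,e,f},{b,c,f},{d,f,g}}
  W2: {{g},{b,g},{d,g},{f,g},{d,f,g}}
  W3: {{b},{g},{b,c},{b,f},{b,g},{d,g},{f,g},{b,c,f},{d,f,g}} {{e},{a,e},{e,f},{a,e,f}}
  W12: {{d,g},{f,g},{d,f,g}}
  W13: {{e},{a,e},{e,f},{a,e,f}} {{b,c},{b,f},{b,c,f}} {{d,g},{f,g},{d,f,g}}
  W23: {{g},{b,g},{d,g},{f,g},{d,f,g}}
  W123: {{d,g},{f,g},{d,f,g}}
C dims 4,5,1; δ0: rk 3, SNF 1^3; δ1: rk 1, SNF 1^1
Ȟ^0: (4−3)−0=1 ⇒ Z
Ȟ^1: (5−1)−3=1 ⇒ Z
Ȟ^2: (1−0)−1=0 ⇒ 0

Ȟ^0(U;F) ≅ Z, Ȟ^1(U;F) ≅ Z and Ȟ^2(U;F) ≅ 0


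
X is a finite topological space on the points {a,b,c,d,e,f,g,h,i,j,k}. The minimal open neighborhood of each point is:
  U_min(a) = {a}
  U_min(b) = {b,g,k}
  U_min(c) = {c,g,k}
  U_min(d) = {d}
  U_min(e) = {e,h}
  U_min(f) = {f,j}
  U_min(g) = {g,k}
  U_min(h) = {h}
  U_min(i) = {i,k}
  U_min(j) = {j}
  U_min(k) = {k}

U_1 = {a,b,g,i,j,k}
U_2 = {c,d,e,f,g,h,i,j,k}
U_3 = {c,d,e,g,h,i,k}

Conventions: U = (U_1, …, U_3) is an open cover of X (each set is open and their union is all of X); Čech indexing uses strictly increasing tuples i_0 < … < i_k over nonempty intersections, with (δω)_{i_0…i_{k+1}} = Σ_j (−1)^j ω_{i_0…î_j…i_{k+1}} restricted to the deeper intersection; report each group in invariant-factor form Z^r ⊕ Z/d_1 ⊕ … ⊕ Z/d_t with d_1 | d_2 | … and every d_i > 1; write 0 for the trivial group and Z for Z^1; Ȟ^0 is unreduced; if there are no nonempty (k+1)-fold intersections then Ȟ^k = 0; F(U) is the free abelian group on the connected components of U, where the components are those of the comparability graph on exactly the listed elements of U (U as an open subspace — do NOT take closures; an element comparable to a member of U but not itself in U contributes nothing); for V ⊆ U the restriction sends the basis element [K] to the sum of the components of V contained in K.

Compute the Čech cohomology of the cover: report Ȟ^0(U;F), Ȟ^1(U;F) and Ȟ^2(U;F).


Ȟ^0 ≅ Z^5; Ȟ^1 ≅ 0; Ȟ^2 ≅ 0

nerve simplices:
  U12={g,i,j,k} U13={g,i,k} U23={c,d,e,g,h,i,k}
  U123={g,i,k}
components per intersection:
  U1: {a} {b,g,i,k} {j}
  U2: {c,g,i,k} {d} {e,h} {f,j}
  U3: {c,g,i,k} {d} {e,h}
  U12: {g,i,k} {j}
  U13: {g,i,k}
  U23: {c,g,i,k} {d} {e,h}
  U123: {g,i,k}
C dims 10,6,1; δ0: rk 5, SNF 1^5; δ1: rk 1, SNF 1^1
degree 0: 10−5−0 = 5 → Ȟ^0 ≅ Z^5
degree 1: 6−1−5 = 0 → Ȟ^1 ≅ 0
degree 2: 1−0−1 = 0 → Ȟ^2 ≅ 0


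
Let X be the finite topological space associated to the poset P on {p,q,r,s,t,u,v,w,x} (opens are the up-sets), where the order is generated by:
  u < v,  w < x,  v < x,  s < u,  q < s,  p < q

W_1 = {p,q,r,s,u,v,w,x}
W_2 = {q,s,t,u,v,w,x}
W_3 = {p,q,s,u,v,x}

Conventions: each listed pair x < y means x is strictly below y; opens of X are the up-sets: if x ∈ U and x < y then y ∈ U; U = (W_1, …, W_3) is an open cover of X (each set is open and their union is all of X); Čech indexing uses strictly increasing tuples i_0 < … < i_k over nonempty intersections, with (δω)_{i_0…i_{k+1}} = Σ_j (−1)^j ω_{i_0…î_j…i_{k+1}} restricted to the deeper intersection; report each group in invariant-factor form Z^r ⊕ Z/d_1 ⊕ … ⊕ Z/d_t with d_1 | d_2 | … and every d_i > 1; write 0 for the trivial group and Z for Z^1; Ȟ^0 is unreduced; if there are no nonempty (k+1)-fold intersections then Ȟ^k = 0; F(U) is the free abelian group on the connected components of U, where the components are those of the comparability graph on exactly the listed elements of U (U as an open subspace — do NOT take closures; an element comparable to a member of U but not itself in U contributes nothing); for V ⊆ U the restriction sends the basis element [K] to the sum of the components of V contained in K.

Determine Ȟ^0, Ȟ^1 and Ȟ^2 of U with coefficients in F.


nerve simplices:
  W12={q,s,u,v,w,x} W13={p,q,s,u,v,x} W23={q,s,u,v,x}
  W123={q,s,u,v,x}
components per intersection:
  W1: {p,q,s,u,v,w,x} {r}
  W2: {q,s,u,v,w,x} {t}
  W3: {p,q,s,u,v,x}
  W12: {q,s,u,v,w,x}
  W13: {p,q,s,u,v,x}
  W23: {q,s,u,v,x}
  W123: {q,s,u,v,x}
C dims 5,3,1; δ0: rk 2, SNF 1^2; δ1: rk 1, SNF 1^1
degree 0: 5−2−0 = 3 → Ȟ^0 ≅ Z^3
degree 1: 3−1−2 = 0 → Ȟ^1 ≅ 0
degree 2: 1−0−1 = 0 → Ȟ^2 ≅ 0

Ȟ^0 = Z^3,  Ȟ^1 = 0,  Ȟ^2 = 0


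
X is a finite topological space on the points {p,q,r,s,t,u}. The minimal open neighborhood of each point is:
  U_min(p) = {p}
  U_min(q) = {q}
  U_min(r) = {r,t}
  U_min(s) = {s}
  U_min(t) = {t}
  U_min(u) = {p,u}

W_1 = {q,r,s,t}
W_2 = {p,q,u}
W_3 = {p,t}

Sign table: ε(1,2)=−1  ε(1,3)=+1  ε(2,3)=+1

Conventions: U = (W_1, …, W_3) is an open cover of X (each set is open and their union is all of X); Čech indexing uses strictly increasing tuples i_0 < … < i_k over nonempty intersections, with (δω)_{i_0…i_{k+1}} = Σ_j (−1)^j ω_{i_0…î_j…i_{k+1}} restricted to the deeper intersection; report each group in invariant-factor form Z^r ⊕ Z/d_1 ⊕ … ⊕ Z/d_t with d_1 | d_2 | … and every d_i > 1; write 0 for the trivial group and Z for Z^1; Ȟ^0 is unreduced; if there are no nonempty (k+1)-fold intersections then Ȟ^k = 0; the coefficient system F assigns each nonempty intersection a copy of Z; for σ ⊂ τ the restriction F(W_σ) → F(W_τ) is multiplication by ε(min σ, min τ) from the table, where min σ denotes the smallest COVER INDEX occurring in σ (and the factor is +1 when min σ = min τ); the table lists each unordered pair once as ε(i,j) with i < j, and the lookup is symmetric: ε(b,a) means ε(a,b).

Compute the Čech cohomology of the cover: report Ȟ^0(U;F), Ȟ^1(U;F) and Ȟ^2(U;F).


nonempty overlaps:
  W12={q} W13={t} W23={p}
C dims 3,3; δ0: rk 3, SNF 1^2·2
degree 0: 3−3−0 = 0 → Ȟ^0 ≅ 0
degree 1: 3−0−3 = 0 plus torsion [2] → Ȟ^1 ≅ Z/2
degree 2: 0−0−0 = 0 → Ȟ^2 ≅ 0

Ȟ^0 = 0, Ȟ^1 = Z/2, Ȟ^2 = 0


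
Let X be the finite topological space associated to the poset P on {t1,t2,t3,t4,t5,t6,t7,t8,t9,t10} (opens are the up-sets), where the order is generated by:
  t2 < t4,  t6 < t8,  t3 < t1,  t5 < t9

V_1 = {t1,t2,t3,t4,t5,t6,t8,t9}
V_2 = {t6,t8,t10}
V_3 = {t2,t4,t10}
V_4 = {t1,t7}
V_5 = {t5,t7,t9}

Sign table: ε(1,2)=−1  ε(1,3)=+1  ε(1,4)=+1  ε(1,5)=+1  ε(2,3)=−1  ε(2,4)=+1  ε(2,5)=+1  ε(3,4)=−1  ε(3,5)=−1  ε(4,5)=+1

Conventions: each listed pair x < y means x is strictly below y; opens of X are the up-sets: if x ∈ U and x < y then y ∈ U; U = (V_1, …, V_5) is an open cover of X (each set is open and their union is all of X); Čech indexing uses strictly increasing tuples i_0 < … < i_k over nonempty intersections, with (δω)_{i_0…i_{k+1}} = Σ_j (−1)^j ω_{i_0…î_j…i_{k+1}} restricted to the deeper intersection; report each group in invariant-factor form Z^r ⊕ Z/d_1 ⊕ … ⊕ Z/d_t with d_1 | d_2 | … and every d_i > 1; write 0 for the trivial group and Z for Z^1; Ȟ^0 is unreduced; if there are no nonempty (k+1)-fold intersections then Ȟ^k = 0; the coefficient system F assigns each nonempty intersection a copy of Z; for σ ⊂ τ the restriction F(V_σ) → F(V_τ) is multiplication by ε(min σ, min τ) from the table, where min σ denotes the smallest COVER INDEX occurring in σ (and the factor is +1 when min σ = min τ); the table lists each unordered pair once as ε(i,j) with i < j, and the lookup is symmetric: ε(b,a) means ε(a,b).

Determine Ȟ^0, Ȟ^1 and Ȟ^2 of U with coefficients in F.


nerve of the cover:
  V12={t6,t8} V13={t2,t4} V14={t1} V15={t5,t9} V23={t10} V45={t7}
C dims 5,6; δ0: rk 4, SNF 1^4
Ȟ^0 = (5 − 4) − 0 = 1, so Ȟ^0 ≅ Z
Ȟ^1 = (6 − 0) − 4 = 2, so Ȟ^1 ≅ Z^2
Ȟ^2 = (0 − 0) − 0 = 0, so Ȟ^2 ≅ 0

Ȟ^0(U;F) ≅ Z, Ȟ^1(U;F) ≅ Z^2, Ȟ^2(U;F) ≅ 0


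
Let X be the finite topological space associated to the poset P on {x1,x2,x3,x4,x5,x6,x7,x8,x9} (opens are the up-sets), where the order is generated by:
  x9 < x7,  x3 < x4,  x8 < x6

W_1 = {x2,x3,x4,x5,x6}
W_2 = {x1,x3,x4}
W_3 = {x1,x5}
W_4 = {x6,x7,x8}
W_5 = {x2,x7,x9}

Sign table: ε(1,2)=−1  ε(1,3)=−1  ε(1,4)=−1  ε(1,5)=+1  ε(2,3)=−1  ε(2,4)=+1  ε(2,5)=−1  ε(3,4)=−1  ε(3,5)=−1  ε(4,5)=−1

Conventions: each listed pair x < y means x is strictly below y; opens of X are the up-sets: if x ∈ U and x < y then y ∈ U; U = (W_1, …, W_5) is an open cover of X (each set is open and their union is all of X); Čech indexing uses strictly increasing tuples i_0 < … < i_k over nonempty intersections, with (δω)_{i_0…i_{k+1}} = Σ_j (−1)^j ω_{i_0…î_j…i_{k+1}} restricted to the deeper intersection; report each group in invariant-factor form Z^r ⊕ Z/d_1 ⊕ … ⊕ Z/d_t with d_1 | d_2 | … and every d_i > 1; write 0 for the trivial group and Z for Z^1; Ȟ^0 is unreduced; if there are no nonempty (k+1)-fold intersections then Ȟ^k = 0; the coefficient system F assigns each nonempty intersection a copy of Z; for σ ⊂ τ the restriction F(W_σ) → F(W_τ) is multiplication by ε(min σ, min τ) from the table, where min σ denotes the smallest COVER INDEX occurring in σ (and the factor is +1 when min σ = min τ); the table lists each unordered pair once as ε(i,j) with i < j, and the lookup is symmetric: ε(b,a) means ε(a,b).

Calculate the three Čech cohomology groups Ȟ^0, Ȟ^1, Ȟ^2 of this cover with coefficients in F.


nonempty intersections:
  W12={x3,x4} W13={x5} W14={x6} W15={x2} W23={x1} W45={x7}
C dims 5,6; δ0: rk 5, SNF 1^4·2
Ȟ^0: (5−5)−0=0 ⇒ 0
Ȟ^1: (6−0)−5=1 plus torsion [2] ⇒ Z ⊕ Z/2
Ȟ^2: (0−0)−0=0 ⇒ 0

Ȟ^0 = 0, Ȟ^1 = Z ⊕ Z/2 and Ȟ^2 = 0


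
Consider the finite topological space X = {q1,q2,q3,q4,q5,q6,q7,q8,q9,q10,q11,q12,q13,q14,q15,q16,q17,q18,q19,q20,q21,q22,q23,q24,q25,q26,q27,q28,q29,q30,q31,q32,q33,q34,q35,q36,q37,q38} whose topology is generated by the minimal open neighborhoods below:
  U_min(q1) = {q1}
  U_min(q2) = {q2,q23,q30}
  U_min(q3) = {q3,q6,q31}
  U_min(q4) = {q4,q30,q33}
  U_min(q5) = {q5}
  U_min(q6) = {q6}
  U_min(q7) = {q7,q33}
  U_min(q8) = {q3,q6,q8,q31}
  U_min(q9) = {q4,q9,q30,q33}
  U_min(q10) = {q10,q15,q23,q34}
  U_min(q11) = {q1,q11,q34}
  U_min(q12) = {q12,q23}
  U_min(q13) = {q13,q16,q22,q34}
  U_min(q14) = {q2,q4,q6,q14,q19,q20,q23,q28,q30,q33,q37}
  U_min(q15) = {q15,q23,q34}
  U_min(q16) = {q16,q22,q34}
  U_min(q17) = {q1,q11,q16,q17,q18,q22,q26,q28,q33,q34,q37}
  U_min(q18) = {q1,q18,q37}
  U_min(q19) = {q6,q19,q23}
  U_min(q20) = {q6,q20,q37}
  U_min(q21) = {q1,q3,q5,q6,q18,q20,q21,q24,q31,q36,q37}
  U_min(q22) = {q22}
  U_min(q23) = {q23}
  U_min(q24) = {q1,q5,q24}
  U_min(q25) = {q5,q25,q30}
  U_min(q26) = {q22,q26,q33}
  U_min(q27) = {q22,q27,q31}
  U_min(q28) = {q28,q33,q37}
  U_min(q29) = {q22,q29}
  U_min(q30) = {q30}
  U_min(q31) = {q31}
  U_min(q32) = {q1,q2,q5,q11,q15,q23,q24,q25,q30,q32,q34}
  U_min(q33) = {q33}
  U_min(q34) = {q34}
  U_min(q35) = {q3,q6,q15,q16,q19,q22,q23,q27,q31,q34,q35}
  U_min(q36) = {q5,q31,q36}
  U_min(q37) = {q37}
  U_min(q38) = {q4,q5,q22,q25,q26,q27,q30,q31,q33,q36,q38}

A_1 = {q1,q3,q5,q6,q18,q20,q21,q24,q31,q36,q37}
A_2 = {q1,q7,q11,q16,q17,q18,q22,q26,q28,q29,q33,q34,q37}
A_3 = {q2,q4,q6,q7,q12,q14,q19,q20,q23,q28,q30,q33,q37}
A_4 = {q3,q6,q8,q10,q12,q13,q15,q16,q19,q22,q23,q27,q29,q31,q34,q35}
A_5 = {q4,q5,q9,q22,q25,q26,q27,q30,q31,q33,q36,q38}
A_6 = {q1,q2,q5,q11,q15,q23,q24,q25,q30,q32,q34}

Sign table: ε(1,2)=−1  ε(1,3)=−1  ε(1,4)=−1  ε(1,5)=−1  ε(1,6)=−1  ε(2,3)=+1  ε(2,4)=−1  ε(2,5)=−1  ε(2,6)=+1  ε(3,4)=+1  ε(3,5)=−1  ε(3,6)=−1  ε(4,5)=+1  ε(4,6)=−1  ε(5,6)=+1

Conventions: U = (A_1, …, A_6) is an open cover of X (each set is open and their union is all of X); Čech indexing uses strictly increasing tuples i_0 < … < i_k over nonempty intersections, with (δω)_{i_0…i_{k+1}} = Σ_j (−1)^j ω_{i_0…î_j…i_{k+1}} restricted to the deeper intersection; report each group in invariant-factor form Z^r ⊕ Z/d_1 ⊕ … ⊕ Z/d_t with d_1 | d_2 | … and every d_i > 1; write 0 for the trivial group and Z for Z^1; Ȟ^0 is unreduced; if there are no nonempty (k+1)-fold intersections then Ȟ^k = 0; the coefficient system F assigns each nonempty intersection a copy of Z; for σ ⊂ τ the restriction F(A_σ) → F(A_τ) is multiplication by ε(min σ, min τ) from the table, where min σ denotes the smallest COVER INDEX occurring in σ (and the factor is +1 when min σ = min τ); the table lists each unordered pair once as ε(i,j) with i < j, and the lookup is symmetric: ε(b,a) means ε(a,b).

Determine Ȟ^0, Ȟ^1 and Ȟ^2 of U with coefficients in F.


Ȟ^0 = 0,  Ȟ^1 = Z/2,  Ȟ^2 = Z

nonempty intersections:
  A12={q1,q18,q37} A13={q6,q20,q37} A14={q3,q6,q31} A15={q5,q31,q36} A16={q1,q5,q24} A23={q7,q28,q33,q37} A24={q16,q22,q29,q34} A25={q22,q26,q33} A26={q1,q11,q34} A34={q6,q12,q19,q23} A35={q4,q30,q33} A36={q2,q23,q30} A45={q22,q27,q31} A46={q15,q23,q34} A56={q5,q25,q30}
  A123={q37} A126={q1} A134={q6} A145={q31} A156={q5} A235={q33} A245={q22} A246={q34} A346={q23} A356={q30}
C dims 6,15,10; δ0: rk 6, SNF 1^5·2; δ1: rk 9, SNF 1^9
Ȟ^0: (6−6)−0=0 ⇒ 0
Ȟ^1: (15−9)−6=0 plus torsion [2] ⇒ Z/2
Ȟ^2: (10−0)−9=1 ⇒ Z


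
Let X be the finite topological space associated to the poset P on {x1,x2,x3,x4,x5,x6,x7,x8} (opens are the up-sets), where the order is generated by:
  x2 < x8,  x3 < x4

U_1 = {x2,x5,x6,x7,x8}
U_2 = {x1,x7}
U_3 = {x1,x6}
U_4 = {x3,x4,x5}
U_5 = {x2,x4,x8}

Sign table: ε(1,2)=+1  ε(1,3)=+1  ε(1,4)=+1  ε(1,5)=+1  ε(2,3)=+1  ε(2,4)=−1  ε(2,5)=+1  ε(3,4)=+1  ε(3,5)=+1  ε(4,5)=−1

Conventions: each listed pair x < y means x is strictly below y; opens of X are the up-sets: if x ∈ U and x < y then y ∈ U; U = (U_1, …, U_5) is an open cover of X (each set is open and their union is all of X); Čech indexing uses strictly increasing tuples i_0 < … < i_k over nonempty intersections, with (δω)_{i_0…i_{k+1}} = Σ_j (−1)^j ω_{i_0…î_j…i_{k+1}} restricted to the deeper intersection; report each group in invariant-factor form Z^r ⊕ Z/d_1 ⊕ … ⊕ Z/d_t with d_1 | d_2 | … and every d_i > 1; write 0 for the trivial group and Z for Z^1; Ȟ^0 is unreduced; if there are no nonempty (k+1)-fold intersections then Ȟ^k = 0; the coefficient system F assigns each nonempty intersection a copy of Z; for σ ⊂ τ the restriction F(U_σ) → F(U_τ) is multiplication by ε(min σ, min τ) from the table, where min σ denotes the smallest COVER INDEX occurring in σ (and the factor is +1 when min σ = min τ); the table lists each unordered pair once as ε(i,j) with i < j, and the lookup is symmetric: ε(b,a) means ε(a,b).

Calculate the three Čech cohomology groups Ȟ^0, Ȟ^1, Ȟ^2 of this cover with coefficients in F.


cover nerve:
  U12={x7} U13={x6} U14={x5} U15={x2,x8} U23={x1} U45={x4}
C dims 5,6; δ0: rk 5, SNF 1^4·2
Ȟ^0: (5−5)−0=0 ⇒ 0
Ȟ^1: (6−0)−5=1 plus torsion [2] ⇒ Z ⊕ Z/2
Ȟ^2: (0−0)−0=0 ⇒ 0

Ȟ^0(U;F) ≅ 0; Ȟ^1(U;F) ≅ Z ⊕ Z/2; Ȟ^2(U;F) ≅ 0


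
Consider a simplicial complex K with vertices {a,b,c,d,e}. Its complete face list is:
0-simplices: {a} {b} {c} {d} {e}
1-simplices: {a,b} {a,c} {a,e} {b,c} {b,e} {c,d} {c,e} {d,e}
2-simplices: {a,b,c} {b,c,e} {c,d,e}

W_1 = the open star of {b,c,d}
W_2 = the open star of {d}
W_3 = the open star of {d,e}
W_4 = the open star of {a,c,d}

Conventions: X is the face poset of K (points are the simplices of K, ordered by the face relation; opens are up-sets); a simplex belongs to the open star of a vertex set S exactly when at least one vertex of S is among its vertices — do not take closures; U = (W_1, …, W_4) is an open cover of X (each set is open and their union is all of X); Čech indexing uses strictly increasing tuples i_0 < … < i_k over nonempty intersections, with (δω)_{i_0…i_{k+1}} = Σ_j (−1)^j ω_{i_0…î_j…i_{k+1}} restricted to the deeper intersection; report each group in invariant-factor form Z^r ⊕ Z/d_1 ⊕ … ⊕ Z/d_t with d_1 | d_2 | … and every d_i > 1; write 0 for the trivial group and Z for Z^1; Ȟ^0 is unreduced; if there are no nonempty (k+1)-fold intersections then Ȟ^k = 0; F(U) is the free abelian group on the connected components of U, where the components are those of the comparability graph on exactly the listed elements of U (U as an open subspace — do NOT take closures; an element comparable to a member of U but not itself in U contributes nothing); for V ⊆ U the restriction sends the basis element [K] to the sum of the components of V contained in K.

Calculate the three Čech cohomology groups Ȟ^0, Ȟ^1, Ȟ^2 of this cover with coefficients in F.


nonempty intersections:
  W1={{b},{c},{d},{a,b},{a,c},{b,c},{b,e},{c,d},{c,e},{d,e},{a,b,c},{b,c,e},{c,d,e}} W2={{d},{c,d},{d,e},{c,d,e}} W3={{d},{e},{a,e},{b,e},{c,d},{c,e},{d,e},{b,c,e},{c,d,e}} W4={{a},{c},{d},{a,b},{a,c},{a,e},{b,c},{c,d},{c,e},{d,e},{a,b,c},{b,c,e},{c,d,e}}
  W12={{d},{c,d},{d,e},{c,d,e}} W13={{d},{b,e},{c,d},{c,e},{d,e},{b,c,e},{c,d,e}} W14={{c},{d},{a,b},{a,c},{b,c},{c,d},{c,e},{d,e},{a,b,c},{b,c,e},{c,d,e}} W23={{d},{c,d},{d,e},{c,d,e}} W24={{d},{c,d},{d,e},{c,d,e}} W34={{d},{a,e},{c,d},{c,e},{d,e},{b,c,e},{c,d,e}}
  W123={{d},{c,d},{d,e},{c,d,e}} W124={{d},{c,d},{d,e},{c,d,e}} W134={{d},{c,d},{c,e},{d,e},{b,c,e},{c,d,e}} W234={{d},{c,d},{d,e},{c,d,e}}
  W1234={{d},{c,d},{d,e},{c,d,e}}
components per intersection:
  W1: {{b},{c},{d},{a,b},{a,c},{b,c},{b,e},{c,d},{c,e},{d,e},{a,b,c},{b,c,e},{c,d,e}}
  W2: {{d},{c,d},{d,e},{c,d,e}}
  W3: {{d},{e},{a,e},{b,e},{c,d},{c,e},{d,e},{b,c,e},{c,d,e}}
  W4: {{a},{c},{d},{a,b},{a,c},{a,e},{b,c},{c,d},{c,e},{d,e},{a,b,c},{b,c,e},{c,d,e}}
  W12: {{d},{c,d},{d,e},{c,d,e}}
  W13: {{d},{b,e},{c,d},{c,e},{d,e},{b,c,e},{c,d,e}}
  W14: {{c},{d},{a,b},{a,c},{b,c},{c,d},{c,e},{d,e},{a,b,c},{b,c,e},{c,d,e}}
  W23: {{d},{c,d},{d,e},{c,d,e}}
  W24: {{d},{c,d},{d,e},{c,d,e}}
  W34: {{d},{c,d},{c,e},{d,e},{b,c,e},{c,d,e}} {{a,e}}
  W123: {{d},{c,d},{d,e},{c,d,e}}
  W124: {{d},{c,d},{d,e},{c,d,e}}
  W134: {{d},{c,d},{c,e},{d,e},{b,c,e},{c,d,e}}
  W234: {{d},{c,d},{d,e},{c,d,e}}
  W1234: {{d},{c,d},{d,e},{c,d,e}}
C dims 4,7,4,1; δ0: rk 3, SNF 1^3; δ1: rk 3, SNF 1^3; δ2: rk 1, SNF 1^1
Ȟ^0: (4−3)−0=1 ⇒ Z
Ȟ^1: (7−3)−3=1 ⇒ Z
Ȟ^2: (4−1)−3=0 ⇒ 0

Ȟ^0 ≅ Z, Ȟ^1 ≅ Z, Ȟ^2 ≅ 0


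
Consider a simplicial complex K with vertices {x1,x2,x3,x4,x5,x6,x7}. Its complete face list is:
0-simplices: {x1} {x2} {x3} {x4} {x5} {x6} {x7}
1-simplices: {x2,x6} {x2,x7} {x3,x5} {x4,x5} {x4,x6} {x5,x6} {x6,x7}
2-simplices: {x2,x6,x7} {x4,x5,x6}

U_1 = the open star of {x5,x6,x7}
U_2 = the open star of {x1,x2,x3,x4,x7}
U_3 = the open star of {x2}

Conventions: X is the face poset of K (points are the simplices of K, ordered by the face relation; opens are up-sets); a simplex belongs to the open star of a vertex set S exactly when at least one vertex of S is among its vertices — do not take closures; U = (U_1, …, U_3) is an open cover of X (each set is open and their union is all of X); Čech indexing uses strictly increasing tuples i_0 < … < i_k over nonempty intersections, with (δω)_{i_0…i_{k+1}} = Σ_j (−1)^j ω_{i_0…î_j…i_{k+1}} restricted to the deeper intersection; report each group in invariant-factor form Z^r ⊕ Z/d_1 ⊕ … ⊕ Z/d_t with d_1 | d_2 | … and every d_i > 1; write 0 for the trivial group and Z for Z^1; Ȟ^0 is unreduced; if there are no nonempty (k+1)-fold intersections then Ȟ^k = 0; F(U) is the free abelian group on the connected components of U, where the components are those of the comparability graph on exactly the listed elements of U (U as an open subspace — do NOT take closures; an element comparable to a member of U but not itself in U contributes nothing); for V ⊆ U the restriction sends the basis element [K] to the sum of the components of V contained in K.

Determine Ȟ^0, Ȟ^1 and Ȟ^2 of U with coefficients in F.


Ȟ^0 = Z^2; Ȟ^1 = 0; Ȟ^2 = 0

nerve simplices:
  U1={{x5},{x6},{x7},{x2,x6},{x2,x7},{x3,x5},{x4,x5},{x4,x6},{x5,x6},{x6,x7},{x2,x6,x7},{x4,x5,x6}} U2={{x1},{x2},{x3},{x4},{x7},{x2,x6},{x2,x7},{x3,x5},{x4,x5},{x4,x6},{x6,x7},{x2,x6,x7},{x4,x5,x6}} U3={{x2},{x2,x6},{x2,x7},{x2,x6,x7}}
  U12={{x7},{x2,x6},{x2,x7},{x3,x5},{x4,x5},{x4,x6},{x6,x7},{x2,x6,x7},{x4,x5,x6}} U13={{x2,x6},{x2,x7},{x2,x6,x7}} U23={{x2},{x2,x6},{x2,x7},{x2,x6,x7}}
  U123={{x2,x6},{x2,x7},{x2,x6,x7}}
components per intersection:
  U1: {{x5},{x6},{x7},{x2,x6},{x2,x7},{x3,x5},{x4,x5},{x4,x6},{x5,x6},{x6,x7},{x2,x6,x7},{x4,x5,x6}}
  U2: {{x1}} {{x2},{x7},{x2,x6},{x2,x7},{x6,x7},{x2,x6,x7}} {{x3},{x3,x5}} {{x4},{x4,x5},{x4,x6},{x4,x5,x6}}
  U3: {{x2},{x2,x6},{x2,x7},{x2,x6,x7}}
  U12: {{x7},{x2,x6},{x2,x7},{x6,x7},{x2,x6,x7}} {{x3,x5}} {{x4,x5},{x4,x6},{x4,x5,x6}}
  U13: {{x2,x6},{x2,x7},{x2,x6,x7}}
  U23: {{x2},{x2,x6},{x2,x7},{x2,x6,x7}}
  U123: {{x2,x6},{x2,x7},{x2,x6,x7}}
C dims 6,5,1; δ0: rk 4, SNF 1^4; δ1: rk 1, SNF 1^1
degree 0: 6−4−0 = 2 → Ȟ^0 ≅ Z^2
degree 1: 5−1−4 = 0 → Ȟ^1 ≅ 0
degree 2: 1−0−1 = 0 → Ȟ^2 ≅ 0


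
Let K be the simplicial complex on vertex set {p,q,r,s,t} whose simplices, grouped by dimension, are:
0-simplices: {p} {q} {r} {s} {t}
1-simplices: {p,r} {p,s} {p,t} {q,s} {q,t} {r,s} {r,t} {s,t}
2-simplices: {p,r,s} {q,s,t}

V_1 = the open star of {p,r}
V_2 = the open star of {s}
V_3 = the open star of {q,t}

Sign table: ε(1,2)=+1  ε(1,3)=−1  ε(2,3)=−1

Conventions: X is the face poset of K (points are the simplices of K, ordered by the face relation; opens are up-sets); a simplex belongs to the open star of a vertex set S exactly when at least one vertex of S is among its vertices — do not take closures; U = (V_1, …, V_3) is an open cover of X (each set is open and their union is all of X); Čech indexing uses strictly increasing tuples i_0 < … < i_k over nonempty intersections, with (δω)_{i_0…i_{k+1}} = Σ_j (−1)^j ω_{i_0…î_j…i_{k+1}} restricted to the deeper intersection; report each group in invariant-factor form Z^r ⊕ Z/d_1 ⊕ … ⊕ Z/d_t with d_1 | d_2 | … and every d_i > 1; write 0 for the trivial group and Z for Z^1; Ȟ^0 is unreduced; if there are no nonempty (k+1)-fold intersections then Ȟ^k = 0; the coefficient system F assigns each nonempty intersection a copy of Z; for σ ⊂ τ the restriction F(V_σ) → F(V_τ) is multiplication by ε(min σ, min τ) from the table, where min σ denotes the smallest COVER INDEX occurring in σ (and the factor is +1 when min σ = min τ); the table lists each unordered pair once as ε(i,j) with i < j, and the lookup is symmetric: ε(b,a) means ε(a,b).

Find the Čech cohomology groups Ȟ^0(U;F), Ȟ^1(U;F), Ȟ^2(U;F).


Ȟ^0 ≅ Z, Ȟ^1 ≅ Z and Ȟ^2 ≅ 0

nerve of the cover:
  V1={{p},{r},{p,r},{p,s},{p,t},{r,s},{r,t},{p,r,s}} V2={{s},{p,s},{q,s},{r,s},{s,t},{p,r,s},{q,s,t}} V3={{q},{t},{p,t},{q,s},{q,t},{r,t},{s,t},{q,s,t}}
  V12={{p,s},{r,s},{p,r,s}} V13={{p,t},{r,t}} V23={{q,s},{s,t},{q,s,t}}
C dims 3,3; δ0: rk 2, SNF 1^2
Ȟ^0 = (3 − 2) − 0 = 1, so Ȟ^0 ≅ Z
Ȟ^1 = (3 − 0) − 2 = 1, so Ȟ^1 ≅ Z
Ȟ^2 = (0 − 0) − 0 = 0, so Ȟ^2 ≅ 0


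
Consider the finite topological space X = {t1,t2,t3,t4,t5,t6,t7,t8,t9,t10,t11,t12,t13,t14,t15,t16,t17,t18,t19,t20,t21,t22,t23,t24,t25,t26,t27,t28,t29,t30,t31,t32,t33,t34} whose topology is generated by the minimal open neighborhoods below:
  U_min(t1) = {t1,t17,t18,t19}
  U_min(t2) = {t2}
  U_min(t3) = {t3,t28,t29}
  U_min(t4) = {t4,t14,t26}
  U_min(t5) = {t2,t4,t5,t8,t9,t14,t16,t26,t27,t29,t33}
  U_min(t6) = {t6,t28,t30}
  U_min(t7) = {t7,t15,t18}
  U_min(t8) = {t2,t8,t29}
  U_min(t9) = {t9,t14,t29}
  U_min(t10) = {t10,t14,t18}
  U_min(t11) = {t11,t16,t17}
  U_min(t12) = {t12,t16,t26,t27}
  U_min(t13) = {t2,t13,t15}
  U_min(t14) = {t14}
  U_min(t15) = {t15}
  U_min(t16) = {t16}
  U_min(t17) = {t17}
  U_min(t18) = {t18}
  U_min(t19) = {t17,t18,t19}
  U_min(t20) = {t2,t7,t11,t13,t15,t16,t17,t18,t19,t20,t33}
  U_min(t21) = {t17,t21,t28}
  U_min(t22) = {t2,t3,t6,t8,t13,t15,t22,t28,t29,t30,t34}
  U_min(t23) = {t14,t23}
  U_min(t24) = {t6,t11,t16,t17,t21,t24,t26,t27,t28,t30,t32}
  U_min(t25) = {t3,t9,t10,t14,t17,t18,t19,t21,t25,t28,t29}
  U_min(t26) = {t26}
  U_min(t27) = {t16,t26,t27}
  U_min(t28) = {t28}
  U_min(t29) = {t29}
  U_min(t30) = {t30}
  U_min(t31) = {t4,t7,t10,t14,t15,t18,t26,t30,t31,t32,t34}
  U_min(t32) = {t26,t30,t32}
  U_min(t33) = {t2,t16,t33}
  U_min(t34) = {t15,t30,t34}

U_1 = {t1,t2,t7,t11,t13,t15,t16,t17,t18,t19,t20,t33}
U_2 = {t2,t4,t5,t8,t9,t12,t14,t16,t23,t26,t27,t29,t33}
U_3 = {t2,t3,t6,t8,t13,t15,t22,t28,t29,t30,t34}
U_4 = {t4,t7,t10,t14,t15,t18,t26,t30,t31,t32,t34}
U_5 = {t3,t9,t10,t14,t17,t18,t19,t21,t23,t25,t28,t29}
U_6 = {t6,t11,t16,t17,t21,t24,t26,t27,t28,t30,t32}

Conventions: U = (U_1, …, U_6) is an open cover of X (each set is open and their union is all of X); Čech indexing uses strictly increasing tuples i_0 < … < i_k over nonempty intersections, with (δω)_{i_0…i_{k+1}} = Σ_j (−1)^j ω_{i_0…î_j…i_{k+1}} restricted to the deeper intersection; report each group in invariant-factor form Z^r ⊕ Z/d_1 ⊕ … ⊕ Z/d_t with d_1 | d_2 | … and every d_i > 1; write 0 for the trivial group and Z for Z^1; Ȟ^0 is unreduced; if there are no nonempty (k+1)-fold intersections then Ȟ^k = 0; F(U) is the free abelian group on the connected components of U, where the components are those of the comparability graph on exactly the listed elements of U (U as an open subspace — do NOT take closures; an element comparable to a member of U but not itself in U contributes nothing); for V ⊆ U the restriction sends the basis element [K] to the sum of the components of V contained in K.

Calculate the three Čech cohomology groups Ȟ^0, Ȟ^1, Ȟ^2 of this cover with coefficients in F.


nonempty overlaps:
  U12={t2,t16,t33} U13={t2,t13,t15} U14={t7,t15,t18} U15={t17,t18,t19} U16={t11,t16,t17} U23={t2,t8,t29} U24={t4,t14,t26} U25={t9,t14,t23,t29} U26={t16,t26,t27} U34={t15,t30,t34} U35={t3,t28,t29} U36={t6,t28,t30} U45={t10,t14,t18} U46={t26,t30,t32} U56={t17,t21,t28}
  U123={t2} U126={t16} U134={t15} U145={t18} U156={t17} U235={t29} U245={t14} U246={t26} U346={t30} U356={t28}
components per intersection:
  U1: {t1,t2,t7,t11,t13,t15,t16,t17,t18,t19,t20,t33}
  U2: {t2,t4,t5,t8,t9,t12,t14,t16,t23,t26,t27,t29,t33}
  U3: {t2,t3,t6,t8,t13,t15,t22,t28,t29,t30,t34}
  U4: {t4,t7,t10,t14,t15,t18,t26,t30,t31,t32,t34}
  U5: {t3,t9,t10,t14,t17,t18,t19,t21,t23,t25,t28,t29}
  U6: {t6,t11,t16,t17,t21,t24,t26,t27,t28,t30,t32}
  U12: {t2,t16,t33}
  U13: {t2,t13,t15}
  U14: {t7,t15,t18}
  U15: {t17,t18,t19}
  U16: {t11,t16,t17}
  U23: {t2,t8,t29}
  U24: {t4,t14,t26}
  U25: {t9,t14,t23,t29}
  U26: {t16,t26,t27}
  U34: {t15,t30,t34}
  U35: {t3,t28,t29}
  U36: {t6,t28,t30}
  U45: {t10,t14,t18}
  U46: {t26,t30,t32}
  U56: {t17,t21,t28}
  U123: {t2}
  U126: {t16}
  U134: {t15}
  U145: {t18}
  U156: {t17}
  U235: {t29}
  U245: {t14}
  U246: {t26}
  U346: {t30}
  U356: {t28}
C dims 6,15,10; δ0: rk 5, SNF 1^5; δ1: rk 10, SNF 1^9·2
degree 0: 6−5−0 = 1 → Ȟ^0 ≅ Z
degree 1: 15−10−5 = 0 → Ȟ^1 ≅ 0
degree 2: 10−0−10 = 0 plus torsion [2] → Ȟ^2 ≅ Z/2

Ȟ^0(U;F) ≅ Z; Ȟ^1(U;F) ≅ 0; Ȟ^2(U;F) ≅ Z/2


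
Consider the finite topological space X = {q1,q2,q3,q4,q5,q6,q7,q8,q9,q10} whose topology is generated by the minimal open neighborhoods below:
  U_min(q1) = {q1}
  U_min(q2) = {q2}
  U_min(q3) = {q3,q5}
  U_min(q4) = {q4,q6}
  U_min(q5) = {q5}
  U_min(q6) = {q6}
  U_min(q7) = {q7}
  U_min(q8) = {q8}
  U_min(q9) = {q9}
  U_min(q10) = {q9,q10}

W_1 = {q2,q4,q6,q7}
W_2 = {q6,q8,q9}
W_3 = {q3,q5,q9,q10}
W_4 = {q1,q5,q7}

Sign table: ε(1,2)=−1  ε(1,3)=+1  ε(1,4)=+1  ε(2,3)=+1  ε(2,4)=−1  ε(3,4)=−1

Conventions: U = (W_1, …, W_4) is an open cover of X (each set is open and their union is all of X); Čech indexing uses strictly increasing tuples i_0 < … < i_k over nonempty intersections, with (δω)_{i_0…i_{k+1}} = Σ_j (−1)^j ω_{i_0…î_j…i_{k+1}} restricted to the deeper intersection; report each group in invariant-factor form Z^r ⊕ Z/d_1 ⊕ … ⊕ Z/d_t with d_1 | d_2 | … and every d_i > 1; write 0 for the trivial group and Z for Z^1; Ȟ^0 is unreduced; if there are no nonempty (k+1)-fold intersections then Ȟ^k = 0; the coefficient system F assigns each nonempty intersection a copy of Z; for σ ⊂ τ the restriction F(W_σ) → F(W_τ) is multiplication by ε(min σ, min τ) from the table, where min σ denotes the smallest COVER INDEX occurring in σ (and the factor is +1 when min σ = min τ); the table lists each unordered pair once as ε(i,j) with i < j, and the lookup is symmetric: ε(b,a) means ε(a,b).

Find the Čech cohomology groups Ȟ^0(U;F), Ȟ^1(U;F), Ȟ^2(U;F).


nonempty intersections:
  W12={q6} W14={q7} W23={q9} W34={q5}
C dims 4,4; δ0: rk 3, SNF 1^3
Ȟ^0: (4−3)−0=1 ⇒ Z
Ȟ^1: (4−0)−3=1 ⇒ Z
Ȟ^2: (0−0)−0=0 ⇒ 0

Ȟ^0(U;F) ≅ Z; Ȟ^1(U;F) ≅ Z; Ȟ^2(U;F) ≅ 0


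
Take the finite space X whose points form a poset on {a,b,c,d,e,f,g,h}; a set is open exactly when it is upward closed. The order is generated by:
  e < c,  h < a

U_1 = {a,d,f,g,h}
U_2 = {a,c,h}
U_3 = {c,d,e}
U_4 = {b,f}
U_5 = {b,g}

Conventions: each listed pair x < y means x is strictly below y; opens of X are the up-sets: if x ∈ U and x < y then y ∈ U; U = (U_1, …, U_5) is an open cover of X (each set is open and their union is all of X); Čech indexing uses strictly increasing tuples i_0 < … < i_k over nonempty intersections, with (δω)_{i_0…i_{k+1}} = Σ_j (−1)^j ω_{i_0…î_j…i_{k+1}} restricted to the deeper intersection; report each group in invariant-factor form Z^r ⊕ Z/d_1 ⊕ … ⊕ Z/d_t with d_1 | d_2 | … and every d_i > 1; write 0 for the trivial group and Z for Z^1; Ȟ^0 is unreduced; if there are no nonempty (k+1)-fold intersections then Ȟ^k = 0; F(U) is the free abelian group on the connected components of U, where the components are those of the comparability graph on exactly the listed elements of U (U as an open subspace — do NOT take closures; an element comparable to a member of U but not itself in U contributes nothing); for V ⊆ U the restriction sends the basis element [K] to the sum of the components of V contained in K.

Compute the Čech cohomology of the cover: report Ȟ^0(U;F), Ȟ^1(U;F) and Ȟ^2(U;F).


Ȟ^0(U;F) ≅ Z^6,  Ȟ^1(U;F) ≅ 0,  Ȟ^2(U;F) ≅ 0

nerve of the cover:
  U12={a,h} U13={d} U14={f} U15={g} U23={c} U45={b}
components per intersection:
  U1: {a,h} {d} {f} {g}
  U2: {a,h} {c}
  U3: {c,e} {d}
  U4: {b} {f}
  U5: {b} {g}
  U12: {a,h}
  U13: {d}
  U14: {f}
  U15: {g}
  U23: {c}
  U45: {b}
C dims 12,6; δ0: rk 6, SNF 1^6
Ȟ^0 = (12 − 6) − 0 = 6, so Ȟ^0 ≅ Z^6
Ȟ^1 = (6 − 0) − 6 = 0, so Ȟ^1 ≅ 0
Ȟ^2 = (0 − 0) − 0 = 0, so Ȟ^2 ≅ 0
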